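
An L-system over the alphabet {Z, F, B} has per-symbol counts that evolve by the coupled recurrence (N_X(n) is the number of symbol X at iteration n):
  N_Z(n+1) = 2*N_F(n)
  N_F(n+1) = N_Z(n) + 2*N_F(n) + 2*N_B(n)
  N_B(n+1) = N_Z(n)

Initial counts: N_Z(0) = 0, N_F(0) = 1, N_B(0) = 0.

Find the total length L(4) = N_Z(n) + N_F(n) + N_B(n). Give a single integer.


Step 0: N_Z=0, N_F=1, N_B=0, L=1
Step 1: N_Z=2, N_F=2, N_B=0, L=4
Step 2: N_Z=4, N_F=6, N_B=2, L=12
Step 3: N_Z=12, N_F=20, N_B=4, L=36
Step 4: N_Z=40, N_F=60, N_B=12, L=112

Answer: 112


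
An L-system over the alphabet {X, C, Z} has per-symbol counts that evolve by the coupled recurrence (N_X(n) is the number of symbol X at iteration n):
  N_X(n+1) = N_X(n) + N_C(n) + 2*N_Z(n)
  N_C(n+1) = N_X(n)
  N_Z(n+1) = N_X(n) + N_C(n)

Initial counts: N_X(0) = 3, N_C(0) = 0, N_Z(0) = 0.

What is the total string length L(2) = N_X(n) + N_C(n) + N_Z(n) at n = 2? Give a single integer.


Answer: 21

Derivation:
Step 0: N_X=3, N_C=0, N_Z=0, L=3
Step 1: N_X=3, N_C=3, N_Z=3, L=9
Step 2: N_X=12, N_C=3, N_Z=6, L=21


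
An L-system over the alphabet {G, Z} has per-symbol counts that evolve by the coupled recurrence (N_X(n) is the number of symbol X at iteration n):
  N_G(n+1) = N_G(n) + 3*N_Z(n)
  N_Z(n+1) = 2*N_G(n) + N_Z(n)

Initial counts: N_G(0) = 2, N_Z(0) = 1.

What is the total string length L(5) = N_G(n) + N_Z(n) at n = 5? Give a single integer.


Step 0: N_G=2, N_Z=1, L=3
Step 1: N_G=5, N_Z=5, L=10
Step 2: N_G=20, N_Z=15, L=35
Step 3: N_G=65, N_Z=55, L=120
Step 4: N_G=230, N_Z=185, L=415
Step 5: N_G=785, N_Z=645, L=1430

Answer: 1430


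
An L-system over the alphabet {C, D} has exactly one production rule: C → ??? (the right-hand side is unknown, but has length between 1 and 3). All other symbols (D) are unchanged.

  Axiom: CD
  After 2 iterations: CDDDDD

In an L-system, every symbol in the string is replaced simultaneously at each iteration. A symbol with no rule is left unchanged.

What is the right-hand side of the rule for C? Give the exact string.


Trying C → CDD:
  Step 0: CD
  Step 1: CDDD
  Step 2: CDDDDD
Matches the given result.

Answer: CDD


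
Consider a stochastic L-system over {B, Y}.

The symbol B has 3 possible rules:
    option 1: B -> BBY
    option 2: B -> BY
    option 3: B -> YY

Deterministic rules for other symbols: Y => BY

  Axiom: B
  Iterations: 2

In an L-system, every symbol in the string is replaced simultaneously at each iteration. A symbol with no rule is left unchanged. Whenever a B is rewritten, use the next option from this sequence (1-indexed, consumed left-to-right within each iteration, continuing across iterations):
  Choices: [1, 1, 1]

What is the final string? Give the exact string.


Answer: BBYBBYBY

Derivation:
Step 0: B
Step 1: BBY  (used choices [1])
Step 2: BBYBBYBY  (used choices [1, 1])


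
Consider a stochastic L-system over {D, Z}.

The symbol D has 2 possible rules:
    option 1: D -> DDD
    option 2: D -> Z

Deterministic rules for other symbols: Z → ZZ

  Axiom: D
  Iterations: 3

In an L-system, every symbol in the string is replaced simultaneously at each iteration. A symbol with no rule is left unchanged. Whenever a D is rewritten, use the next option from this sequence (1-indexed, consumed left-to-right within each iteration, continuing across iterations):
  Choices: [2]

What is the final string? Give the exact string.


Step 0: D
Step 1: Z  (used choices [2])
Step 2: ZZ  (used choices [])
Step 3: ZZZZ  (used choices [])

Answer: ZZZZ


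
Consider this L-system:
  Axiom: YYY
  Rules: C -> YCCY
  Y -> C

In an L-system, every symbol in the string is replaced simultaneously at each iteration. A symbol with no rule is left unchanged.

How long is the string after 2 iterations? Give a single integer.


Step 0: length = 3
Step 1: length = 3
Step 2: length = 12

Answer: 12


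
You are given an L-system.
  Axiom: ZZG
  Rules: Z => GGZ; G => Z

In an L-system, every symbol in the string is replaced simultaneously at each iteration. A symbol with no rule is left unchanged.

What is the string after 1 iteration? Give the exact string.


Step 0: ZZG
Step 1: GGZGGZZ

Answer: GGZGGZZ


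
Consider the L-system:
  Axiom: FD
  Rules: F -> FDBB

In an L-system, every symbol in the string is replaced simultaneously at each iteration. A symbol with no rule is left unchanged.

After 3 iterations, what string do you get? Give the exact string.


Answer: FDBBDBBDBBD

Derivation:
Step 0: FD
Step 1: FDBBD
Step 2: FDBBDBBD
Step 3: FDBBDBBDBBD


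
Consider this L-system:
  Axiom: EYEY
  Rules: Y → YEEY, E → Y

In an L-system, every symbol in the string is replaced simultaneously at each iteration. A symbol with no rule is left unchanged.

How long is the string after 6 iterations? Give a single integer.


Answer: 1552

Derivation:
Step 0: length = 4
Step 1: length = 10
Step 2: length = 28
Step 3: length = 76
Step 4: length = 208
Step 5: length = 568
Step 6: length = 1552


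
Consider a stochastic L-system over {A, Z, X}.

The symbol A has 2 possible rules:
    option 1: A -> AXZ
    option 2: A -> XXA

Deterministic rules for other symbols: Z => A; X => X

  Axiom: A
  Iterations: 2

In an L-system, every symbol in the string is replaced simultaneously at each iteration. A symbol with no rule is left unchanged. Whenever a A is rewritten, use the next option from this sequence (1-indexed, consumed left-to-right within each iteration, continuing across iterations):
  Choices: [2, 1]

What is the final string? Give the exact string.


Step 0: A
Step 1: XXA  (used choices [2])
Step 2: XXAXZ  (used choices [1])

Answer: XXAXZ


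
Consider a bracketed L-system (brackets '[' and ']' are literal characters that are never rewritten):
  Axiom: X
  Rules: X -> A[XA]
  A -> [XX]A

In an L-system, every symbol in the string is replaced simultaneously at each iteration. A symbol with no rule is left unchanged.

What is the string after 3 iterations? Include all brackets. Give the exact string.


Step 0: X
Step 1: A[XA]
Step 2: [XX]A[A[XA][XX]A]
Step 3: [A[XA]A[XA]][XX]A[[XX]A[A[XA][XX]A][A[XA]A[XA]][XX]A]

Answer: [A[XA]A[XA]][XX]A[[XX]A[A[XA][XX]A][A[XA]A[XA]][XX]A]


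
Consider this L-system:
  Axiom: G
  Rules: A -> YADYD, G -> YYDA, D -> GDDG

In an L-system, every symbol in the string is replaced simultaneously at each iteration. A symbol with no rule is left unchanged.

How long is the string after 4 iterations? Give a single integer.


Answer: 105

Derivation:
Step 0: length = 1
Step 1: length = 4
Step 2: length = 11
Step 3: length = 33
Step 4: length = 105


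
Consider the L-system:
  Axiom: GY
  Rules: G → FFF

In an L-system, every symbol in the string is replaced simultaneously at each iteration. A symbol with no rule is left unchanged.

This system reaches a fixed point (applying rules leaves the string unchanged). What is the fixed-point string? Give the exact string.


Step 0: GY
Step 1: FFFY
Step 2: FFFY  (unchanged — fixed point at step 1)

Answer: FFFY


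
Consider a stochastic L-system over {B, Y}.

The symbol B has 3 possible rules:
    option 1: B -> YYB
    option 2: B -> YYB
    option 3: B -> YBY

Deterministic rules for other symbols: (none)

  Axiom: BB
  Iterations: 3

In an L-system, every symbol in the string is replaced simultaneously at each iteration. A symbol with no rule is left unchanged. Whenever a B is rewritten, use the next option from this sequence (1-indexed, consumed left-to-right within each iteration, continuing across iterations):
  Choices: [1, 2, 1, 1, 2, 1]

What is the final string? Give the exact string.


Step 0: BB
Step 1: YYBYYB  (used choices [1, 2])
Step 2: YYYYBYYYYB  (used choices [1, 1])
Step 3: YYYYYYBYYYYYYB  (used choices [2, 1])

Answer: YYYYYYBYYYYYYB


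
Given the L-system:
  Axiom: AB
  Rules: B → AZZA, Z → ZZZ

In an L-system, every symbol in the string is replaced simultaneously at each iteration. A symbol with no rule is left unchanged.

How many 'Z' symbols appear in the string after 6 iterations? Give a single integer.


Answer: 486

Derivation:
Step 0: AB  (0 'Z')
Step 1: AAZZA  (2 'Z')
Step 2: AAZZZZZZA  (6 'Z')
Step 3: AAZZZZZZZZZZZZZZZZZZA  (18 'Z')
Step 4: AAZZZZZZZZZZZZZZZZZZZZZZZZZZZZZZZZZZZZZZZZZZZZZZZZZZZZZZA  (54 'Z')
Step 5: AAZZZZZZZZZZZZZZZZZZZZZZZZZZZZZZZZZZZZZZZZZZZZZZZZZZZZZZZZZZZZZZZZZZZZZZZZZZZZZZZZZZZZZZZZZZZZZZZZZZZZZZZZZZZZZZZZZZZZZZZZZZZZZZZZZZZZZZZZZZZZZZZZZZZZZZZZZZZZZZZZZZA  (162 'Z')
Step 6: AAZZZZZZZZZZZZZZZZZZZZZZZZZZZZZZZZZZZZZZZZZZZZZZZZZZZZZZZZZZZZZZZZZZZZZZZZZZZZZZZZZZZZZZZZZZZZZZZZZZZZZZZZZZZZZZZZZZZZZZZZZZZZZZZZZZZZZZZZZZZZZZZZZZZZZZZZZZZZZZZZZZZZZZZZZZZZZZZZZZZZZZZZZZZZZZZZZZZZZZZZZZZZZZZZZZZZZZZZZZZZZZZZZZZZZZZZZZZZZZZZZZZZZZZZZZZZZZZZZZZZZZZZZZZZZZZZZZZZZZZZZZZZZZZZZZZZZZZZZZZZZZZZZZZZZZZZZZZZZZZZZZZZZZZZZZZZZZZZZZZZZZZZZZZZZZZZZZZZZZZZZZZZZZZZZZZZZZZZZZZZZZZZZZZZZZZZZZZZZZZZZZZZZZZZZZZZZZZZZZZZZZZZZZZZZZZZZZZZZZZZZZZZZZZZZZZZZZZZZZZZZZZZZZZZZZZZZZZZZZZZZZZZZZA  (486 'Z')


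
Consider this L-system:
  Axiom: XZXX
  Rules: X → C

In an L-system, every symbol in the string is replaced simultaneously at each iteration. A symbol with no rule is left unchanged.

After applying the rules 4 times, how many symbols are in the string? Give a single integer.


Answer: 4

Derivation:
Step 0: length = 4
Step 1: length = 4
Step 2: length = 4
Step 3: length = 4
Step 4: length = 4


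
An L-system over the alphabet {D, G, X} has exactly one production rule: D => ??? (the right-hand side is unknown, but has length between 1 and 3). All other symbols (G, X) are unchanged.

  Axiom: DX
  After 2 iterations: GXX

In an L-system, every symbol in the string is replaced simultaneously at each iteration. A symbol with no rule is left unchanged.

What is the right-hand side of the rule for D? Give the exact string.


Answer: GX

Derivation:
Trying D => GX:
  Step 0: DX
  Step 1: GXX
  Step 2: GXX
Matches the given result.


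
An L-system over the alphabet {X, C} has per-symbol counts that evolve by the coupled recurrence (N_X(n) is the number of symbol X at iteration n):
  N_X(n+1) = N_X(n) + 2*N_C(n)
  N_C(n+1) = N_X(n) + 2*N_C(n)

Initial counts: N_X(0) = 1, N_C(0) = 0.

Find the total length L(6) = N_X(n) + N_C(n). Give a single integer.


Answer: 486

Derivation:
Step 0: N_X=1, N_C=0, L=1
Step 1: N_X=1, N_C=1, L=2
Step 2: N_X=3, N_C=3, L=6
Step 3: N_X=9, N_C=9, L=18
Step 4: N_X=27, N_C=27, L=54
Step 5: N_X=81, N_C=81, L=162
Step 6: N_X=243, N_C=243, L=486


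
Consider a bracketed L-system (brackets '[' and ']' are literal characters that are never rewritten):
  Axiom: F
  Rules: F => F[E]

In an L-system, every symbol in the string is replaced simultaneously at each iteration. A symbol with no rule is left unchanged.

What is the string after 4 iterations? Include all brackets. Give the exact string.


Step 0: F
Step 1: F[E]
Step 2: F[E][E]
Step 3: F[E][E][E]
Step 4: F[E][E][E][E]

Answer: F[E][E][E][E]


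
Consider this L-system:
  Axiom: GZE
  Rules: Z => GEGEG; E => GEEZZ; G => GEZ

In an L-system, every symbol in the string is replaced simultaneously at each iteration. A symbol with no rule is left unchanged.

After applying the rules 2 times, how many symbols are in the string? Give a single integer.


Step 0: length = 3
Step 1: length = 13
Step 2: length = 55

Answer: 55


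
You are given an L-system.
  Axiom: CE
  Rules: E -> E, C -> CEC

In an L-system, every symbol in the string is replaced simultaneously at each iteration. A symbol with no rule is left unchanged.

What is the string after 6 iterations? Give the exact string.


Step 0: CE
Step 1: CECE
Step 2: CECECECE
Step 3: CECECECECECECECE
Step 4: CECECECECECECECECECECECECECECECE
Step 5: CECECECECECECECECECECECECECECECECECECECECECECECECECECECECECECECE
Step 6: CECECECECECECECECECECECECECECECECECECECECECECECECECECECECECECECECECECECECECECECECECECECECECECECECECECECECECECECECECECECECECECECE

Answer: CECECECECECECECECECECECECECECECECECECECECECECECECECECECECECECECECECECECECECECECECECECECECECECECECECECECECECECECECECECECECECECECE


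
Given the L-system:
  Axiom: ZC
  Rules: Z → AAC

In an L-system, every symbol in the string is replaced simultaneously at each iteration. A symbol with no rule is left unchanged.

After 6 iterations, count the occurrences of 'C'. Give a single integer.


Answer: 2

Derivation:
Step 0: ZC  (1 'C')
Step 1: AACC  (2 'C')
Step 2: AACC  (2 'C')
Step 3: AACC  (2 'C')
Step 4: AACC  (2 'C')
Step 5: AACC  (2 'C')
Step 6: AACC  (2 'C')


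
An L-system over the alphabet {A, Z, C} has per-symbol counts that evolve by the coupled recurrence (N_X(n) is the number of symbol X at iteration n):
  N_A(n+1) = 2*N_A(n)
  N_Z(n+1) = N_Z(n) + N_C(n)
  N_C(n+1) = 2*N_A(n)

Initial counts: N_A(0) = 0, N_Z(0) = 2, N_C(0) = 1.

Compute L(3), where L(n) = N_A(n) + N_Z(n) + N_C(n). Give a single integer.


Step 0: N_A=0, N_Z=2, N_C=1, L=3
Step 1: N_A=0, N_Z=3, N_C=0, L=3
Step 2: N_A=0, N_Z=3, N_C=0, L=3
Step 3: N_A=0, N_Z=3, N_C=0, L=3

Answer: 3


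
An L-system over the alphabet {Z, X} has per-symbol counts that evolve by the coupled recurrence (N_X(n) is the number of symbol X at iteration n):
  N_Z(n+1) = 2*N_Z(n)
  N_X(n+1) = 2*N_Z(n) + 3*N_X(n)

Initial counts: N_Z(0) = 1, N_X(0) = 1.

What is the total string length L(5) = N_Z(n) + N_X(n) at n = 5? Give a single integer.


Answer: 697

Derivation:
Step 0: N_Z=1, N_X=1, L=2
Step 1: N_Z=2, N_X=5, L=7
Step 2: N_Z=4, N_X=19, L=23
Step 3: N_Z=8, N_X=65, L=73
Step 4: N_Z=16, N_X=211, L=227
Step 5: N_Z=32, N_X=665, L=697


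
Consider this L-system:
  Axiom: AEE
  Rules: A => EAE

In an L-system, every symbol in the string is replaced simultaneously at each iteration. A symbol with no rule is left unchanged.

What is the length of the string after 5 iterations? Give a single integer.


Answer: 13

Derivation:
Step 0: length = 3
Step 1: length = 5
Step 2: length = 7
Step 3: length = 9
Step 4: length = 11
Step 5: length = 13


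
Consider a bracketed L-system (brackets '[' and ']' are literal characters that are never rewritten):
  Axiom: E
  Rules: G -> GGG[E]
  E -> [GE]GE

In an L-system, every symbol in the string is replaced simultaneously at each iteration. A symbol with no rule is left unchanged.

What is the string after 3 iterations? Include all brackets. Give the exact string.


Step 0: E
Step 1: [GE]GE
Step 2: [GGG[E][GE]GE]GGG[E][GE]GE
Step 3: [GGG[E]GGG[E]GGG[E][[GE]GE][GGG[E][GE]GE]GGG[E][GE]GE]GGG[E]GGG[E]GGG[E][[GE]GE][GGG[E][GE]GE]GGG[E][GE]GE

Answer: [GGG[E]GGG[E]GGG[E][[GE]GE][GGG[E][GE]GE]GGG[E][GE]GE]GGG[E]GGG[E]GGG[E][[GE]GE][GGG[E][GE]GE]GGG[E][GE]GE


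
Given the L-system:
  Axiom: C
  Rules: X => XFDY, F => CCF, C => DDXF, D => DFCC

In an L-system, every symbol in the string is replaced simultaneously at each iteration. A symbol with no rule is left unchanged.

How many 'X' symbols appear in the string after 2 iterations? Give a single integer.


Step 0: C  (0 'X')
Step 1: DDXF  (1 'X')
Step 2: DFCCDFCCXFDYCCF  (1 'X')

Answer: 1


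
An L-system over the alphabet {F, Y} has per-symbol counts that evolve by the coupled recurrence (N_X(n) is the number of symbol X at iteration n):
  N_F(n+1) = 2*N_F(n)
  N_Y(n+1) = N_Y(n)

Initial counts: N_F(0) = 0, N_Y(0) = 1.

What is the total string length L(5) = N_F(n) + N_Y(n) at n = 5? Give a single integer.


Answer: 1

Derivation:
Step 0: N_F=0, N_Y=1, L=1
Step 1: N_F=0, N_Y=1, L=1
Step 2: N_F=0, N_Y=1, L=1
Step 3: N_F=0, N_Y=1, L=1
Step 4: N_F=0, N_Y=1, L=1
Step 5: N_F=0, N_Y=1, L=1


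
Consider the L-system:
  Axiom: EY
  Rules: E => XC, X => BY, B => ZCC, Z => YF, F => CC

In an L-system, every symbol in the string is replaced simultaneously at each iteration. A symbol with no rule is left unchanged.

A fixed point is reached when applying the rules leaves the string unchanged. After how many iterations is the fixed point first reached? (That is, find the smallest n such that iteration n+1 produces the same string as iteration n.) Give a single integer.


Step 0: EY
Step 1: XCY
Step 2: BYCY
Step 3: ZCCYCY
Step 4: YFCCYCY
Step 5: YCCCCYCY
Step 6: YCCCCYCY  (unchanged — fixed point at step 5)

Answer: 5


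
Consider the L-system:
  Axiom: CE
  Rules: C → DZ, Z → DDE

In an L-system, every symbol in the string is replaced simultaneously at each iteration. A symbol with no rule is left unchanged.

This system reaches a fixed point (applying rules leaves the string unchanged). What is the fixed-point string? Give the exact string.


Answer: DDDEE

Derivation:
Step 0: CE
Step 1: DZE
Step 2: DDDEE
Step 3: DDDEE  (unchanged — fixed point at step 2)


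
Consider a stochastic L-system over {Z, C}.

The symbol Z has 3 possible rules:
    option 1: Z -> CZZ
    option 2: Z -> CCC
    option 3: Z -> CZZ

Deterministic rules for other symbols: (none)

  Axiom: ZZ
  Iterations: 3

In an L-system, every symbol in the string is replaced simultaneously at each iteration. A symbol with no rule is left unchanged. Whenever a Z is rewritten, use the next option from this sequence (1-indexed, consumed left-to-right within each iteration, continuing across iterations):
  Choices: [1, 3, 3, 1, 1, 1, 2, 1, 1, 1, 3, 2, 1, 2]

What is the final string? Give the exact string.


Answer: CCCCCCZZCCZZCZZCCCZZCCCCCZZCCC

Derivation:
Step 0: ZZ
Step 1: CZZCZZ  (used choices [1, 3])
Step 2: CCZZCZZCCZZCZZ  (used choices [3, 1, 1, 1])
Step 3: CCCCCCZZCCZZCZZCCCZZCCCCCZZCCC  (used choices [2, 1, 1, 1, 3, 2, 1, 2])


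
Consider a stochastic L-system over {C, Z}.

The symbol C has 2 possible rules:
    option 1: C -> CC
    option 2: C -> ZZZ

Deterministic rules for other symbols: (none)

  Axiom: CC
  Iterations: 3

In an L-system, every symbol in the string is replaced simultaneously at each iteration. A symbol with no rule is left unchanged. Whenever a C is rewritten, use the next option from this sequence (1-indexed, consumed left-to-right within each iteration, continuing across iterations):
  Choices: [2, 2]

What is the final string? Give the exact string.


Step 0: CC
Step 1: ZZZZZZ  (used choices [2, 2])
Step 2: ZZZZZZ  (used choices [])
Step 3: ZZZZZZ  (used choices [])

Answer: ZZZZZZ


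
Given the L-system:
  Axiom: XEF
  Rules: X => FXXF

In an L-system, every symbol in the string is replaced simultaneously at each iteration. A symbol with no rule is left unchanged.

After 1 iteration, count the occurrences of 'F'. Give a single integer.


Answer: 3

Derivation:
Step 0: XEF  (1 'F')
Step 1: FXXFEF  (3 'F')


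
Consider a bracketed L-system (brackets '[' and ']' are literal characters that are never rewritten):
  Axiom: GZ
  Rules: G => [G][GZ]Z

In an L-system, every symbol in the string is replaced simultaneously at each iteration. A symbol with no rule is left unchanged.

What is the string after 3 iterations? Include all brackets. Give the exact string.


Step 0: GZ
Step 1: [G][GZ]ZZ
Step 2: [[G][GZ]Z][[G][GZ]ZZ]ZZ
Step 3: [[[G][GZ]Z][[G][GZ]ZZ]Z][[[G][GZ]Z][[G][GZ]ZZ]ZZ]ZZ

Answer: [[[G][GZ]Z][[G][GZ]ZZ]Z][[[G][GZ]Z][[G][GZ]ZZ]ZZ]ZZ


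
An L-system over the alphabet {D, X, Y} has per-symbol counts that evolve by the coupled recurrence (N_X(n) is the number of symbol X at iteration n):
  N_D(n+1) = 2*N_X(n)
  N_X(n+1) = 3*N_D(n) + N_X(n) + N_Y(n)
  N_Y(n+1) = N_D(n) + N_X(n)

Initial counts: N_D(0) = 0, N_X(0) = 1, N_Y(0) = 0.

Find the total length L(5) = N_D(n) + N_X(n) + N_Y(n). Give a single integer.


Answer: 469

Derivation:
Step 0: N_D=0, N_X=1, N_Y=0, L=1
Step 1: N_D=2, N_X=1, N_Y=1, L=4
Step 2: N_D=2, N_X=8, N_Y=3, L=13
Step 3: N_D=16, N_X=17, N_Y=10, L=43
Step 4: N_D=34, N_X=75, N_Y=33, L=142
Step 5: N_D=150, N_X=210, N_Y=109, L=469


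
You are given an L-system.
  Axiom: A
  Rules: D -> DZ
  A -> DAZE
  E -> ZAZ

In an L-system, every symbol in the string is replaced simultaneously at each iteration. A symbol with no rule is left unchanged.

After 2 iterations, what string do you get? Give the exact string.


Step 0: A
Step 1: DAZE
Step 2: DZDAZEZZAZ

Answer: DZDAZEZZAZ


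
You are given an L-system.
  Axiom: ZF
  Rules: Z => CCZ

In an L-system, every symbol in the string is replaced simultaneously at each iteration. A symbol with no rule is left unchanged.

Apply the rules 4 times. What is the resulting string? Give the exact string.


Answer: CCCCCCCCZF

Derivation:
Step 0: ZF
Step 1: CCZF
Step 2: CCCCZF
Step 3: CCCCCCZF
Step 4: CCCCCCCCZF


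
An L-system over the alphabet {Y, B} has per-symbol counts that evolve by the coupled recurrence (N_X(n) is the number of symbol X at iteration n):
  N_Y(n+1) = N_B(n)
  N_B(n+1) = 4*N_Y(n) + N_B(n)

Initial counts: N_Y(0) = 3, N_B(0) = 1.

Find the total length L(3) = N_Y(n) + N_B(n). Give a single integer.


Step 0: N_Y=3, N_B=1, L=4
Step 1: N_Y=1, N_B=13, L=14
Step 2: N_Y=13, N_B=17, L=30
Step 3: N_Y=17, N_B=69, L=86

Answer: 86


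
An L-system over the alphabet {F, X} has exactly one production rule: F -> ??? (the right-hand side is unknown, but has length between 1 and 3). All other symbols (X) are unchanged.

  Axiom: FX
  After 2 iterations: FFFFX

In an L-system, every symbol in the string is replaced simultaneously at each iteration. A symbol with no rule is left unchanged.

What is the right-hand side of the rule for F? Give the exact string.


Trying F -> FF:
  Step 0: FX
  Step 1: FFX
  Step 2: FFFFX
Matches the given result.

Answer: FF


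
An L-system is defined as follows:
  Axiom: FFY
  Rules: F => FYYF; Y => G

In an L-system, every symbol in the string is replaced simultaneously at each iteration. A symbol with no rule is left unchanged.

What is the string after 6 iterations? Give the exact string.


Answer: FYYFGGFYYFGGFYYFGGFYYFGGFYYFGGFYYFGGFYYFGGFYYFGGFYYFGGFYYFGGFYYFGGFYYFGGFYYFGGFYYFGGFYYFGGFYYFGGFYYFGGFYYFGGFYYFGGFYYFGGFYYFGGFYYFGGFYYFGGFYYFGGFYYFGGFYYFGGFYYFGGFYYFGGFYYFGGFYYFGGFYYFGGFYYFFYYFGGFYYFGGFYYFGGFYYFGGFYYFGGFYYFGGFYYFGGFYYFGGFYYFGGFYYFGGFYYFGGFYYFGGFYYFGGFYYFGGFYYFGGFYYFGGFYYFGGFYYFGGFYYFGGFYYFGGFYYFGGFYYFGGFYYFGGFYYFGGFYYFGGFYYFGGFYYFGGFYYFGGFYYFGGFYYFGGFYYFGGFYYFG

Derivation:
Step 0: FFY
Step 1: FYYFFYYFG
Step 2: FYYFGGFYYFFYYFGGFYYFG
Step 3: FYYFGGFYYFGGFYYFGGFYYFFYYFGGFYYFGGFYYFGGFYYFG
Step 4: FYYFGGFYYFGGFYYFGGFYYFGGFYYFGGFYYFGGFYYFGGFYYFFYYFGGFYYFGGFYYFGGFYYFGGFYYFGGFYYFGGFYYFGGFYYFG
Step 5: FYYFGGFYYFGGFYYFGGFYYFGGFYYFGGFYYFGGFYYFGGFYYFGGFYYFGGFYYFGGFYYFGGFYYFGGFYYFGGFYYFGGFYYFGGFYYFFYYFGGFYYFGGFYYFGGFYYFGGFYYFGGFYYFGGFYYFGGFYYFGGFYYFGGFYYFGGFYYFGGFYYFGGFYYFGGFYYFGGFYYFGGFYYFG
Step 6: FYYFGGFYYFGGFYYFGGFYYFGGFYYFGGFYYFGGFYYFGGFYYFGGFYYFGGFYYFGGFYYFGGFYYFGGFYYFGGFYYFGGFYYFGGFYYFGGFYYFGGFYYFGGFYYFGGFYYFGGFYYFGGFYYFGGFYYFGGFYYFGGFYYFGGFYYFGGFYYFGGFYYFGGFYYFGGFYYFGGFYYFGGFYYFFYYFGGFYYFGGFYYFGGFYYFGGFYYFGGFYYFGGFYYFGGFYYFGGFYYFGGFYYFGGFYYFGGFYYFGGFYYFGGFYYFGGFYYFGGFYYFGGFYYFGGFYYFGGFYYFGGFYYFGGFYYFGGFYYFGGFYYFGGFYYFGGFYYFGGFYYFGGFYYFGGFYYFGGFYYFGGFYYFGGFYYFGGFYYFG


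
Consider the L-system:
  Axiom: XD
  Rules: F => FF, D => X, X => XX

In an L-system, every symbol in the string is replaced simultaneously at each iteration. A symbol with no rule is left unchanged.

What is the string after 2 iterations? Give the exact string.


Answer: XXXXXX

Derivation:
Step 0: XD
Step 1: XXX
Step 2: XXXXXX


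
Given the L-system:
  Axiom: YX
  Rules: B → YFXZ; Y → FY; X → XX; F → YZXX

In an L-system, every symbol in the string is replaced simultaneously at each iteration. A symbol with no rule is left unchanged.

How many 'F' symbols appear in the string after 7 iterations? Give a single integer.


Answer: 13

Derivation:
Step 0: YX  (0 'F')
Step 1: FYXX  (1 'F')
Step 2: YZXXFYXXXX  (1 'F')
Step 3: FYZXXXXYZXXFYXXXXXXXX  (2 'F')
Step 4: YZXXFYZXXXXXXXXFYZXXXXYZXXFYXXXXXXXXXXXXXXXX  (3 'F')
Step 5: FYZXXXXYZXXFYZXXXXXXXXXXXXXXXXYZXXFYZXXXXXXXXFYZXXXXYZXXFYXXXXXXXXXXXXXXXXXXXXXXXXXXXXXXXX  (5 'F')
Step 6: YZXXFYZXXXXXXXXFYZXXXXYZXXFYZXXXXXXXXXXXXXXXXXXXXXXXXXXXXXXXXFYZXXXXYZXXFYZXXXXXXXXXXXXXXXXYZXXFYZXXXXXXXXFYZXXXXYZXXFYXXXXXXXXXXXXXXXXXXXXXXXXXXXXXXXXXXXXXXXXXXXXXXXXXXXXXXXXXXXXXXXX  (8 'F')
Step 7: FYZXXXXYZXXFYZXXXXXXXXXXXXXXXXYZXXFYZXXXXXXXXFYZXXXXYZXXFYZXXXXXXXXXXXXXXXXXXXXXXXXXXXXXXXXXXXXXXXXXXXXXXXXXXXXXXXXXXXXXXXXYZXXFYZXXXXXXXXFYZXXXXYZXXFYZXXXXXXXXXXXXXXXXXXXXXXXXXXXXXXXXFYZXXXXYZXXFYZXXXXXXXXXXXXXXXXYZXXFYZXXXXXXXXFYZXXXXYZXXFYXXXXXXXXXXXXXXXXXXXXXXXXXXXXXXXXXXXXXXXXXXXXXXXXXXXXXXXXXXXXXXXXXXXXXXXXXXXXXXXXXXXXXXXXXXXXXXXXXXXXXXXXXXXXXXXXXXXXXXXXXXXXXXXX  (13 'F')


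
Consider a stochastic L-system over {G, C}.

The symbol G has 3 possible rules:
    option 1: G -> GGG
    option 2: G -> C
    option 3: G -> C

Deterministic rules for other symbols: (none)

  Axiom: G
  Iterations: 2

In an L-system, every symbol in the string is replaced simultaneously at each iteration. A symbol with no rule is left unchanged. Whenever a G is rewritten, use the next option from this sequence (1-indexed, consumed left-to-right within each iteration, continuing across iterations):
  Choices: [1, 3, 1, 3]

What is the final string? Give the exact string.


Answer: CGGGC

Derivation:
Step 0: G
Step 1: GGG  (used choices [1])
Step 2: CGGGC  (used choices [3, 1, 3])


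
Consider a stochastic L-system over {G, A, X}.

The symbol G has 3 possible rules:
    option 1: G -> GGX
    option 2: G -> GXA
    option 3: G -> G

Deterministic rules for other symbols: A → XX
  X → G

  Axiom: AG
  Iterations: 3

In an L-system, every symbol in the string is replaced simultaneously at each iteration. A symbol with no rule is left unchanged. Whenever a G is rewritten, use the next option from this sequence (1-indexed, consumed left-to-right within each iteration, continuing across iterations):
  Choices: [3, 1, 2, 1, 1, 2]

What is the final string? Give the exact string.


Answer: GXAGGXGGXGXAG

Derivation:
Step 0: AG
Step 1: XXG  (used choices [3])
Step 2: GGGGX  (used choices [1])
Step 3: GXAGGXGGXGXAG  (used choices [2, 1, 1, 2])


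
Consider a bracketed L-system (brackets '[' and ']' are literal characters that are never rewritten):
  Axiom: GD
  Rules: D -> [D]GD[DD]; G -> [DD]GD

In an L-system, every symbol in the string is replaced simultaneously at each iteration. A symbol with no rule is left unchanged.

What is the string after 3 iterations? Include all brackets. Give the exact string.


Step 0: GD
Step 1: [DD]GD[D]GD[DD]
Step 2: [[D]GD[DD][D]GD[DD]][DD]GD[D]GD[DD][[D]GD[DD]][DD]GD[D]GD[DD][[D]GD[DD][D]GD[DD]]
Step 3: [[[D]GD[DD]][DD]GD[D]GD[DD][[D]GD[DD][D]GD[DD]][[D]GD[DD]][DD]GD[D]GD[DD][[D]GD[DD][D]GD[DD]]][[D]GD[DD][D]GD[DD]][DD]GD[D]GD[DD][[D]GD[DD]][DD]GD[D]GD[DD][[D]GD[DD][D]GD[DD]][[[D]GD[DD]][DD]GD[D]GD[DD][[D]GD[DD][D]GD[DD]]][[D]GD[DD][D]GD[DD]][DD]GD[D]GD[DD][[D]GD[DD]][DD]GD[D]GD[DD][[D]GD[DD][D]GD[DD]][[[D]GD[DD]][DD]GD[D]GD[DD][[D]GD[DD][D]GD[DD]][[D]GD[DD]][DD]GD[D]GD[DD][[D]GD[DD][D]GD[DD]]]

Answer: [[[D]GD[DD]][DD]GD[D]GD[DD][[D]GD[DD][D]GD[DD]][[D]GD[DD]][DD]GD[D]GD[DD][[D]GD[DD][D]GD[DD]]][[D]GD[DD][D]GD[DD]][DD]GD[D]GD[DD][[D]GD[DD]][DD]GD[D]GD[DD][[D]GD[DD][D]GD[DD]][[[D]GD[DD]][DD]GD[D]GD[DD][[D]GD[DD][D]GD[DD]]][[D]GD[DD][D]GD[DD]][DD]GD[D]GD[DD][[D]GD[DD]][DD]GD[D]GD[DD][[D]GD[DD][D]GD[DD]][[[D]GD[DD]][DD]GD[D]GD[DD][[D]GD[DD][D]GD[DD]][[D]GD[DD]][DD]GD[D]GD[DD][[D]GD[DD][D]GD[DD]]]


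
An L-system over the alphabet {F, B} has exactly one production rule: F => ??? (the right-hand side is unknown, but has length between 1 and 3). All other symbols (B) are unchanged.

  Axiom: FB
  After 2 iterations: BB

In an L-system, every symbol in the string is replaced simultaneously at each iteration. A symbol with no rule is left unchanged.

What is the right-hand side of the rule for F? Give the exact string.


Answer: B

Derivation:
Trying F => B:
  Step 0: FB
  Step 1: BB
  Step 2: BB
Matches the given result.


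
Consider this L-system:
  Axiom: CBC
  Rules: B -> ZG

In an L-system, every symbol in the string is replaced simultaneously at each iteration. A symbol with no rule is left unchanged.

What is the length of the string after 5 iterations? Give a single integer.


Step 0: length = 3
Step 1: length = 4
Step 2: length = 4
Step 3: length = 4
Step 4: length = 4
Step 5: length = 4

Answer: 4


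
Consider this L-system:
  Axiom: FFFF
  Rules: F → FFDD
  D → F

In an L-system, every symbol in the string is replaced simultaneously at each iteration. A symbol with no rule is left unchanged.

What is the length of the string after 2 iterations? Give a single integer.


Step 0: length = 4
Step 1: length = 16
Step 2: length = 40

Answer: 40


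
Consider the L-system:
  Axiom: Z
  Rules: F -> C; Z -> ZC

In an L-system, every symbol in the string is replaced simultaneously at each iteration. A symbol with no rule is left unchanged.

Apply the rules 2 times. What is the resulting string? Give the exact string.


Answer: ZCC

Derivation:
Step 0: Z
Step 1: ZC
Step 2: ZCC


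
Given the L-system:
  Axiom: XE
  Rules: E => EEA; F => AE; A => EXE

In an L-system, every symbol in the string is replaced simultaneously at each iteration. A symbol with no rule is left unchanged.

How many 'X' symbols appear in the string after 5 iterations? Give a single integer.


Step 0: XE  (1 'X')
Step 1: XEEA  (1 'X')
Step 2: XEEAEEAEXE  (2 'X')
Step 3: XEEAEEAEXEEEAEEAEXEEEAXEEA  (4 'X')
Step 4: XEEAEEAEXEEEAEEAEXEEEAXEEAEEAEEAEXEEEAEEAEXEEEAXEEAEEAEEAEXEXEEAEEAEXE  (10 'X')
Step 5: XEEAEEAEXEEEAEEAEXEEEAXEEAEEAEEAEXEEEAEEAEXEEEAXEEAEEAEEAEXEXEEAEEAEXEEEAEEAEXEEEAEEAEXEEEAXEEAEEAEEAEXEEEAEEAEXEEEAXEEAEEAEEAEXEXEEAEEAEXEEEAEEAEXEEEAEEAEXEEEAXEEAXEEAEEAEXEEEAEEAEXEEEAXEEA  (26 'X')

Answer: 26


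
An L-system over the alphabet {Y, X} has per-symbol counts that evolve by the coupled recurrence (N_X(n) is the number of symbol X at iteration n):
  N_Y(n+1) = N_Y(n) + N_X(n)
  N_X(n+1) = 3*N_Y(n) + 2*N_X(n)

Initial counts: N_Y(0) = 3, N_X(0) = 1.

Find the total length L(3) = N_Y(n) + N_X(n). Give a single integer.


Answer: 162

Derivation:
Step 0: N_Y=3, N_X=1, L=4
Step 1: N_Y=4, N_X=11, L=15
Step 2: N_Y=15, N_X=34, L=49
Step 3: N_Y=49, N_X=113, L=162


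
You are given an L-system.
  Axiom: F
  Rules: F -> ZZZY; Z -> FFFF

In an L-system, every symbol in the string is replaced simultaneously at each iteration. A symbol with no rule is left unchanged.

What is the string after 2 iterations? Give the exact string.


Step 0: F
Step 1: ZZZY
Step 2: FFFFFFFFFFFFY

Answer: FFFFFFFFFFFFY


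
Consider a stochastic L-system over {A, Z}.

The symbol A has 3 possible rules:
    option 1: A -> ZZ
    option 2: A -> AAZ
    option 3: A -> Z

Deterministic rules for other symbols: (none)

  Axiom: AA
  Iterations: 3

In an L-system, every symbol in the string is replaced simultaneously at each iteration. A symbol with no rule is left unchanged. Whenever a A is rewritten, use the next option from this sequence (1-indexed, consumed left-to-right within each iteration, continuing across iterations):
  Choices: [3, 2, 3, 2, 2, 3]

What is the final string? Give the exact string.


Step 0: AA
Step 1: ZAAZ  (used choices [3, 2])
Step 2: ZZAAZZ  (used choices [3, 2])
Step 3: ZZAAZZZZ  (used choices [2, 3])

Answer: ZZAAZZZZ


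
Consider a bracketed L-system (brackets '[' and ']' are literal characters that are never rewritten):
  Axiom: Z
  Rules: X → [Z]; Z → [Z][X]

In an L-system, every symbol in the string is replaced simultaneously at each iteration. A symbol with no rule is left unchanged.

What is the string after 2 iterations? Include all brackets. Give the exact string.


Step 0: Z
Step 1: [Z][X]
Step 2: [[Z][X]][[Z]]

Answer: [[Z][X]][[Z]]


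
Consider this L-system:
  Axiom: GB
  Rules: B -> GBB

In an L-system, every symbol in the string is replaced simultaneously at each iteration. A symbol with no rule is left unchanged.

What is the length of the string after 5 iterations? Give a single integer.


Answer: 64

Derivation:
Step 0: length = 2
Step 1: length = 4
Step 2: length = 8
Step 3: length = 16
Step 4: length = 32
Step 5: length = 64


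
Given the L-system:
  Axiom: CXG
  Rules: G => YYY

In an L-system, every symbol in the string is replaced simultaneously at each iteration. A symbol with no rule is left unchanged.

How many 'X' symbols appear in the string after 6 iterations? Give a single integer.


Step 0: CXG  (1 'X')
Step 1: CXYYY  (1 'X')
Step 2: CXYYY  (1 'X')
Step 3: CXYYY  (1 'X')
Step 4: CXYYY  (1 'X')
Step 5: CXYYY  (1 'X')
Step 6: CXYYY  (1 'X')

Answer: 1


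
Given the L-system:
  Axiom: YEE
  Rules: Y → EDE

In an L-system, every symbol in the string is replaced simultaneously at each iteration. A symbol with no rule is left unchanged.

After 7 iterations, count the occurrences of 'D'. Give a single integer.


Step 0: YEE  (0 'D')
Step 1: EDEEE  (1 'D')
Step 2: EDEEE  (1 'D')
Step 3: EDEEE  (1 'D')
Step 4: EDEEE  (1 'D')
Step 5: EDEEE  (1 'D')
Step 6: EDEEE  (1 'D')
Step 7: EDEEE  (1 'D')

Answer: 1


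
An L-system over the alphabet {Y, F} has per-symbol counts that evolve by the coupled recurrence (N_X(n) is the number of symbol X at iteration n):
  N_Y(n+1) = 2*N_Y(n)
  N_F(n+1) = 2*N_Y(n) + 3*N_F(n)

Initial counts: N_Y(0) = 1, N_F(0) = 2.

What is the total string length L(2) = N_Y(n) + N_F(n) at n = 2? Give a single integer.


Step 0: N_Y=1, N_F=2, L=3
Step 1: N_Y=2, N_F=8, L=10
Step 2: N_Y=4, N_F=28, L=32

Answer: 32


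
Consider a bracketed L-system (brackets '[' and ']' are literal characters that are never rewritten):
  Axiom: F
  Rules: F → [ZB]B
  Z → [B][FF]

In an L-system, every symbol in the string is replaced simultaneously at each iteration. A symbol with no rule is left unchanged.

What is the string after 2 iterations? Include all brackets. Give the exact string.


Step 0: F
Step 1: [ZB]B
Step 2: [[B][FF]B]B

Answer: [[B][FF]B]B


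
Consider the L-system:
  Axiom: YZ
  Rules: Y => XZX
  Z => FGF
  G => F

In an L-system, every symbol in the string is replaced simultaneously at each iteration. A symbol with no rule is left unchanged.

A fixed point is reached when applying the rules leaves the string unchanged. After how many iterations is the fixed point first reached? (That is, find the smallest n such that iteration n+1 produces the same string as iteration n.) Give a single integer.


Step 0: YZ
Step 1: XZXFGF
Step 2: XFGFXFFF
Step 3: XFFFXFFF
Step 4: XFFFXFFF  (unchanged — fixed point at step 3)

Answer: 3


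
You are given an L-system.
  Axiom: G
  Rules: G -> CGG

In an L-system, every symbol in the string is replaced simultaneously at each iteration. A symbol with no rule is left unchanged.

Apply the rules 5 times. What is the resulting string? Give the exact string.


Step 0: G
Step 1: CGG
Step 2: CCGGCGG
Step 3: CCCGGCGGCCGGCGG
Step 4: CCCCGGCGGCCGGCGGCCCGGCGGCCGGCGG
Step 5: CCCCCGGCGGCCGGCGGCCCGGCGGCCGGCGGCCCCGGCGGCCGGCGGCCCGGCGGCCGGCGG

Answer: CCCCCGGCGGCCGGCGGCCCGGCGGCCGGCGGCCCCGGCGGCCGGCGGCCCGGCGGCCGGCGG


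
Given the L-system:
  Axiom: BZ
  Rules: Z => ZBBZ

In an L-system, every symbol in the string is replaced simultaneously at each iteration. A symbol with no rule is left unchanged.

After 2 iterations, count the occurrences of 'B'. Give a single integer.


Step 0: BZ  (1 'B')
Step 1: BZBBZ  (3 'B')
Step 2: BZBBZBBZBBZ  (7 'B')

Answer: 7


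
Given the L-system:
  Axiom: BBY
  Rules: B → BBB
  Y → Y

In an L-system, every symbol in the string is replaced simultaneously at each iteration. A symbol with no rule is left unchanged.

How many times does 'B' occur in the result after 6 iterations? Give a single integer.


Answer: 1458

Derivation:
Final string: BBBBBBBBBBBBBBBBBBBBBBBBBBBBBBBBBBBBBBBBBBBBBBBBBBBBBBBBBBBBBBBBBBBBBBBBBBBBBBBBBBBBBBBBBBBBBBBBBBBBBBBBBBBBBBBBBBBBBBBBBBBBBBBBBBBBBBBBBBBBBBBBBBBBBBBBBBBBBBBBBBBBBBBBBBBBBBBBBBBBBBBBBBBBBBBBBBBBBBBBBBBBBBBBBBBBBBBBBBBBBBBBBBBBBBBBBBBBBBBBBBBBBBBBBBBBBBBBBBBBBBBBBBBBBBBBBBBBBBBBBBBBBBBBBBBBBBBBBBBBBBBBBBBBBBBBBBBBBBBBBBBBBBBBBBBBBBBBBBBBBBBBBBBBBBBBBBBBBBBBBBBBBBBBBBBBBBBBBBBBBBBBBBBBBBBBBBBBBBBBBBBBBBBBBBBBBBBBBBBBBBBBBBBBBBBBBBBBBBBBBBBBBBBBBBBBBBBBBBBBBBBBBBBBBBBBBBBBBBBBBBBBBBBBBBBBBBBBBBBBBBBBBBBBBBBBBBBBBBBBBBBBBBBBBBBBBBBBBBBBBBBBBBBBBBBBBBBBBBBBBBBBBBBBBBBBBBBBBBBBBBBBBBBBBBBBBBBBBBBBBBBBBBBBBBBBBBBBBBBBBBBBBBBBBBBBBBBBBBBBBBBBBBBBBBBBBBBBBBBBBBBBBBBBBBBBBBBBBBBBBBBBBBBBBBBBBBBBBBBBBBBBBBBBBBBBBBBBBBBBBBBBBBBBBBBBBBBBBBBBBBBBBBBBBBBBBBBBBBBBBBBBBBBBBBBBBBBBBBBBBBBBBBBBBBBBBBBBBBBBBBBBBBBBBBBBBBBBBBBBBBBBBBBBBBBBBBBBBBBBBBBBBBBBBBBBBBBBBBBBBBBBBBBBBBBBBBBBBBBBBBBBBBBBBBBBBBBBBBBBBBBBBBBBBBBBBBBBBBBBBBBBBBBBBBBBBBBBBBBBBBBBBBBBBBBBBBBBBBBBBBBBBBBBBBBBBBBBBBBBBBBBBBBBBBBBBBBBBBBBBBBBBBBBBBBBBBBBBBBBBBBBBBBBBBBBBBBBBBBBBBBBBBBBBBBBBBBBBBBBBBBBBBBBBBBBBBBBBBBBBBBBBBBBBBBBBBBBBBBBBBBBBBBBBBBBBBBBBBBBBBBBBBBBBBBBBBBBBBBBBBBBBBBBBBBBBBBBBBBBBBBBBBBBBBBBBBBBBBBBBBBBBBBBBBBBBBBBBBBBBBBBBBBBBBBBBBBBBBBBBBBBBBBBBBBBBBBBBBBBBBBBBBBBBBBBBBBBBBBBBBBBBBBBBBBBBBBBBBBBBBBBBBBBBBBBBBBBBBBBBBBBBBBBBBBBBBBBBBBBBBBBBBBBBBBBBBBBBBBBBBBBBBBBBBBBBBBBBBBBBBBBBBBBBBBBBBBBBBBBBBBBBBBBBBBBBBBBBBBBBBBBBBBBBBBBBBBBBBBBBBBBBBBBBBBBBBBBBBBBBBBBBBBBBBBBBBBBBBY
Count of 'B': 1458


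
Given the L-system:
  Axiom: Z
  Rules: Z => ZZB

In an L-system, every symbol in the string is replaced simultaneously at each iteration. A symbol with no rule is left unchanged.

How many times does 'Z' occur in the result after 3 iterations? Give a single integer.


Answer: 8

Derivation:
Step 0: Z  (1 'Z')
Step 1: ZZB  (2 'Z')
Step 2: ZZBZZBB  (4 'Z')
Step 3: ZZBZZBBZZBZZBBB  (8 'Z')


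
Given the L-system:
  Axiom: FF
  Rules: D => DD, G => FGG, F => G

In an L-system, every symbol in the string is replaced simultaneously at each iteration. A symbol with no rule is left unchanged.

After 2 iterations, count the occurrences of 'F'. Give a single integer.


Answer: 2

Derivation:
Step 0: FF  (2 'F')
Step 1: GG  (0 'F')
Step 2: FGGFGG  (2 'F')


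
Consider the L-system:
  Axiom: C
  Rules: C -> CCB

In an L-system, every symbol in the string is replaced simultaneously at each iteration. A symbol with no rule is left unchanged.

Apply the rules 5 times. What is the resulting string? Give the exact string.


Step 0: C
Step 1: CCB
Step 2: CCBCCBB
Step 3: CCBCCBBCCBCCBBB
Step 4: CCBCCBBCCBCCBBBCCBCCBBCCBCCBBBB
Step 5: CCBCCBBCCBCCBBBCCBCCBBCCBCCBBBBCCBCCBBCCBCCBBBCCBCCBBCCBCCBBBBB

Answer: CCBCCBBCCBCCBBBCCBCCBBCCBCCBBBBCCBCCBBCCBCCBBBCCBCCBBCCBCCBBBBB


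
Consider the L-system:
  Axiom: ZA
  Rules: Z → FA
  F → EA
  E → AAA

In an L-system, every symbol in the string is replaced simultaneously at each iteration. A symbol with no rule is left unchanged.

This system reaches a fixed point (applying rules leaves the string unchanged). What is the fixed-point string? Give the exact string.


Step 0: ZA
Step 1: FAA
Step 2: EAAA
Step 3: AAAAAA
Step 4: AAAAAA  (unchanged — fixed point at step 3)

Answer: AAAAAA


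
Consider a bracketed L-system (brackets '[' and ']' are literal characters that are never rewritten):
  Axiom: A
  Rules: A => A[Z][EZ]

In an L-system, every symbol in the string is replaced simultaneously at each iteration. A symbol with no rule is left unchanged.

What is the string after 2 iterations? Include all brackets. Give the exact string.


Step 0: A
Step 1: A[Z][EZ]
Step 2: A[Z][EZ][Z][EZ]

Answer: A[Z][EZ][Z][EZ]


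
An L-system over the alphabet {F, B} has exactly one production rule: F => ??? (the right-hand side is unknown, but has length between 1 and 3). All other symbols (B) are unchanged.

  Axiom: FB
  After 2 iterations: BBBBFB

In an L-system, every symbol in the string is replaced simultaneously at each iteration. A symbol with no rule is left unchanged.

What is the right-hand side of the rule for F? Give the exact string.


Trying F => BBF:
  Step 0: FB
  Step 1: BBFB
  Step 2: BBBBFB
Matches the given result.

Answer: BBF


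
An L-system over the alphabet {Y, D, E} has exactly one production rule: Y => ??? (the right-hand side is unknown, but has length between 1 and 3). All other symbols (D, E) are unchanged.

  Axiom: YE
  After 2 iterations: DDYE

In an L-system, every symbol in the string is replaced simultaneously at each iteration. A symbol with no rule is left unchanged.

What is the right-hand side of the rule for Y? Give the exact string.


Answer: DY

Derivation:
Trying Y => DY:
  Step 0: YE
  Step 1: DYE
  Step 2: DDYE
Matches the given result.
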